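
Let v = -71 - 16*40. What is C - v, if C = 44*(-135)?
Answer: -5229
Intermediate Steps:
C = -5940
v = -711 (v = -71 - 640 = -711)
C - v = -5940 - 1*(-711) = -5940 + 711 = -5229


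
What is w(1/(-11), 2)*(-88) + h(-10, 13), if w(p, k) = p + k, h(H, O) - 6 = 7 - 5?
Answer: -160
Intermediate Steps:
h(H, O) = 8 (h(H, O) = 6 + (7 - 5) = 6 + 2 = 8)
w(p, k) = k + p
w(1/(-11), 2)*(-88) + h(-10, 13) = (2 + 1/(-11))*(-88) + 8 = (2 - 1/11)*(-88) + 8 = (21/11)*(-88) + 8 = -168 + 8 = -160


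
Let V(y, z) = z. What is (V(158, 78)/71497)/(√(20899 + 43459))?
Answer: 39*√64358/2300701963 ≈ 4.3004e-6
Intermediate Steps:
(V(158, 78)/71497)/(√(20899 + 43459)) = (78/71497)/(√(20899 + 43459)) = (78*(1/71497))/(√64358) = 78*(√64358/64358)/71497 = 39*√64358/2300701963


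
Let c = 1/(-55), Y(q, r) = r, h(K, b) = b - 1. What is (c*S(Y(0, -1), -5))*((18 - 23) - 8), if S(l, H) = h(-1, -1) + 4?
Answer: 26/55 ≈ 0.47273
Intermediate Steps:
h(K, b) = -1 + b
c = -1/55 ≈ -0.018182
S(l, H) = 2 (S(l, H) = (-1 - 1) + 4 = -2 + 4 = 2)
(c*S(Y(0, -1), -5))*((18 - 23) - 8) = (-1/55*2)*((18 - 23) - 8) = -2*(-5 - 8)/55 = -2/55*(-13) = 26/55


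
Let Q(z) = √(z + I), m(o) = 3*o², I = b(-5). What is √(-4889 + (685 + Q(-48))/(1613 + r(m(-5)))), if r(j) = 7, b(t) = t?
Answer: √(-39597475 + 5*I*√53)/90 ≈ 3.2137e-5 + 69.918*I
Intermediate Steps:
I = -5
Q(z) = √(-5 + z) (Q(z) = √(z - 5) = √(-5 + z))
√(-4889 + (685 + Q(-48))/(1613 + r(m(-5)))) = √(-4889 + (685 + √(-5 - 48))/(1613 + 7)) = √(-4889 + (685 + √(-53))/1620) = √(-4889 + (685 + I*√53)*(1/1620)) = √(-4889 + (137/324 + I*√53/1620)) = √(-1583899/324 + I*√53/1620)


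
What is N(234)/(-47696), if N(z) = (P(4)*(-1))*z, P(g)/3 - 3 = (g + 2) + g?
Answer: 4563/23848 ≈ 0.19134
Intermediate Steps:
P(g) = 15 + 6*g (P(g) = 9 + 3*((g + 2) + g) = 9 + 3*((2 + g) + g) = 9 + 3*(2 + 2*g) = 9 + (6 + 6*g) = 15 + 6*g)
N(z) = -39*z (N(z) = ((15 + 6*4)*(-1))*z = ((15 + 24)*(-1))*z = (39*(-1))*z = -39*z)
N(234)/(-47696) = -39*234/(-47696) = -9126*(-1/47696) = 4563/23848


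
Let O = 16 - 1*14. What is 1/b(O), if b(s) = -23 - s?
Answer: -1/25 ≈ -0.040000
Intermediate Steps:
O = 2 (O = 16 - 14 = 2)
1/b(O) = 1/(-23 - 1*2) = 1/(-23 - 2) = 1/(-25) = -1/25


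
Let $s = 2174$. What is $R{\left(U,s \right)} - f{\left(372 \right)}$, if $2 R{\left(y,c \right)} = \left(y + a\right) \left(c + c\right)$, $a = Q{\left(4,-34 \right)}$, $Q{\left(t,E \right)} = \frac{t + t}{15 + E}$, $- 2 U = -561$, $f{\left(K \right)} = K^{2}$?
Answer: $\frac{8939645}{19} \approx 4.7051 \cdot 10^{5}$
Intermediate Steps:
$U = \frac{561}{2}$ ($U = \left(- \frac{1}{2}\right) \left(-561\right) = \frac{561}{2} \approx 280.5$)
$Q{\left(t,E \right)} = \frac{2 t}{15 + E}$
$a = - \frac{8}{19}$ ($a = 2 \cdot 4 \frac{1}{15 - 34} = 2 \cdot 4 \frac{1}{-19} = 2 \cdot 4 \left(- \frac{1}{19}\right) = - \frac{8}{19} \approx -0.42105$)
$R{\left(y,c \right)} = c \left(- \frac{8}{19} + y\right)$ ($R{\left(y,c \right)} = \frac{\left(y - \frac{8}{19}\right) \left(c + c\right)}{2} = \frac{\left(- \frac{8}{19} + y\right) 2 c}{2} = \frac{2 c \left(- \frac{8}{19} + y\right)}{2} = c \left(- \frac{8}{19} + y\right)$)
$R{\left(U,s \right)} - f{\left(372 \right)} = \frac{1}{19} \cdot 2174 \left(-8 + 19 \cdot \frac{561}{2}\right) - 372^{2} = \frac{1}{19} \cdot 2174 \left(-8 + \frac{10659}{2}\right) - 138384 = \frac{1}{19} \cdot 2174 \cdot \frac{10643}{2} - 138384 = \frac{11568941}{19} - 138384 = \frac{8939645}{19}$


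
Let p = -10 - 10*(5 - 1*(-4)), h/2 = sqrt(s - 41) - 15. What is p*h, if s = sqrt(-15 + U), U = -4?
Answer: 3000 - 200*sqrt(-41 + I*sqrt(19)) ≈ 2932.0 - 1282.4*I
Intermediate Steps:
s = I*sqrt(19) (s = sqrt(-15 - 4) = sqrt(-19) = I*sqrt(19) ≈ 4.3589*I)
h = -30 + 2*sqrt(-41 + I*sqrt(19)) (h = 2*(sqrt(I*sqrt(19) - 41) - 15) = 2*(sqrt(-41 + I*sqrt(19)) - 15) = 2*(-15 + sqrt(-41 + I*sqrt(19))) = -30 + 2*sqrt(-41 + I*sqrt(19)) ≈ -29.32 + 12.824*I)
p = -100 (p = -10 - 10*(5 + 4) = -10 - 10*9 = -10 - 90 = -100)
p*h = -100*(-30 + 2*sqrt(-41 + I*sqrt(19))) = 3000 - 200*sqrt(-41 + I*sqrt(19))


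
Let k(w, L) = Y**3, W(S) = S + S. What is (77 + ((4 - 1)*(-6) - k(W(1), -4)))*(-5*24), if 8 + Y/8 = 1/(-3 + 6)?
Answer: -249243880/9 ≈ -2.7694e+7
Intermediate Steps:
W(S) = 2*S
Y = -184/3 (Y = -64 + 8/(-3 + 6) = -64 + 8/3 = -184/3 ≈ -61.333)
k(w, L) = -6229504/27 (k(w, L) = (-184/3)**3 = -6229504/27)
(77 + ((4 - 1)*(-6) - k(W(1), -4)))*(-5*24) = (77 + ((4 - 1)*(-6) - 1*(-6229504/27)))*(-5*24) = (77 + (3*(-6) + 6229504/27))*(-120) = (77 + (-18 + 6229504/27))*(-120) = (77 + 6229018/27)*(-120) = (6231097/27)*(-120) = -249243880/9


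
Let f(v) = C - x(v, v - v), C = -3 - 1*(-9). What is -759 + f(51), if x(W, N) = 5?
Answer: -758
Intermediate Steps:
C = 6 (C = -3 + 9 = 6)
f(v) = 1 (f(v) = 6 - 1*5 = 6 - 5 = 1)
-759 + f(51) = -759 + 1 = -758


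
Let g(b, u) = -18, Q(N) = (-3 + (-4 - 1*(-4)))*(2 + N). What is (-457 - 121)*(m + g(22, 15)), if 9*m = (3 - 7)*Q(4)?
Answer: 5780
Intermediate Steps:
Q(N) = -6 - 3*N (Q(N) = (-3 + (-4 + 4))*(2 + N) = (-3 + 0)*(2 + N) = -3*(2 + N) = -6 - 3*N)
m = 8 (m = ((3 - 7)*(-6 - 3*4))/9 = (-4*(-6 - 12))/9 = (-4*(-18))/9 = (⅑)*72 = 8)
(-457 - 121)*(m + g(22, 15)) = (-457 - 121)*(8 - 18) = -578*(-10) = 5780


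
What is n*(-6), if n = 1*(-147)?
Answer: 882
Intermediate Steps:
n = -147
n*(-6) = -147*(-6) = 882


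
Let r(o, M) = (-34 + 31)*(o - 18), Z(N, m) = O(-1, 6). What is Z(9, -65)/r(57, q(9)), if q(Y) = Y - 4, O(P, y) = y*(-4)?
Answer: 8/39 ≈ 0.20513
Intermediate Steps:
O(P, y) = -4*y
Z(N, m) = -24 (Z(N, m) = -4*6 = -24)
q(Y) = -4 + Y
r(o, M) = 54 - 3*o (r(o, M) = -3*(-18 + o) = 54 - 3*o)
Z(9, -65)/r(57, q(9)) = -24/(54 - 3*57) = -24/(54 - 171) = -24/(-117) = -24*(-1/117) = 8/39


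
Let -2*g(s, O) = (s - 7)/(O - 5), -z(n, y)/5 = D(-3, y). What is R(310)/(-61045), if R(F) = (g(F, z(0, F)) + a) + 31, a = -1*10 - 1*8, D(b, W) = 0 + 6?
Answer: -1213/4273150 ≈ -0.00028387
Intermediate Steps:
D(b, W) = 6
z(n, y) = -30 (z(n, y) = -5*6 = -30)
g(s, O) = -(-7 + s)/(2*(-5 + O)) (g(s, O) = -(s - 7)/(2*(O - 5)) = -(-7 + s)/(2*(-5 + O)))
a = -18 (a = -10 - 8 = -18)
R(F) = 129/10 + F/70 (R(F) = ((7 - F)/(2*(-5 - 30)) - 18) + 31 = ((½)*(7 - F)/(-35) - 18) + 31 = ((½)*(-1/35)*(7 - F) - 18) + 31 = ((-⅒ + F/70) - 18) + 31 = (-181/10 + F/70) + 31 = 129/10 + F/70)
R(310)/(-61045) = (129/10 + (1/70)*310)/(-61045) = (129/10 + 31/7)*(-1/61045) = (1213/70)*(-1/61045) = -1213/4273150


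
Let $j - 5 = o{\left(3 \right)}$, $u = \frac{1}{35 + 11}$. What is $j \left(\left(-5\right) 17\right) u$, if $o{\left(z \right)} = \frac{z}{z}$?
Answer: $- \frac{255}{23} \approx -11.087$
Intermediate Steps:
$o{\left(z \right)} = 1$
$u = \frac{1}{46} \approx 0.021739$
$j = 6$ ($j = 5 + 1 = 6$)
$j \left(\left(-5\right) 17\right) u = 6 \left(\left(-5\right) 17\right) \frac{1}{46} = 6 \left(-85\right) \frac{1}{46} = \left(-510\right) \frac{1}{46} = - \frac{255}{23}$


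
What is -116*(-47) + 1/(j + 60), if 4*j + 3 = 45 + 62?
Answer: 468873/86 ≈ 5452.0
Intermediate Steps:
j = 26 (j = -3/4 + (45 + 62)/4 = -3/4 + (1/4)*107 = -3/4 + 107/4 = 26)
-116*(-47) + 1/(j + 60) = -116*(-47) + 1/(26 + 60) = 5452 + 1/86 = 468873/86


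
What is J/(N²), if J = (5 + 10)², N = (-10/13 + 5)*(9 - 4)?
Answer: 1521/3025 ≈ 0.50281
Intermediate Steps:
N = 275/13 (N = (-10*1/13 + 5)*5 = (-10/13 + 5)*5 = (55/13)*5 = 275/13 ≈ 21.154)
J = 225 (J = 15² = 225)
J/(N²) = 225/((275/13)²) = 225/(75625/169) = 225*(169/75625) = 1521/3025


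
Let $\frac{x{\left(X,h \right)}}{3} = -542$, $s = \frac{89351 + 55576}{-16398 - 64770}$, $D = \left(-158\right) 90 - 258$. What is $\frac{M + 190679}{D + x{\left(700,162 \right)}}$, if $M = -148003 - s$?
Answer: $- \frac{1154690165}{435709824} \approx -2.6501$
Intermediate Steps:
$D = -14478$ ($D = -14220 - 258 = -14478$)
$s = - \frac{48309}{27056}$ ($s = \frac{144927}{-81168} = 144927 \left(- \frac{1}{81168}\right) = - \frac{48309}{27056} \approx -1.7855$)
$x{\left(X,h \right)} = -1626$ ($x{\left(X,h \right)} = 3 \left(-542\right) = -1626$)
$M = - \frac{4004320859}{27056}$ ($M = -148003 - - \frac{48309}{27056} = -148003 + \frac{48309}{27056} = - \frac{4004320859}{27056} \approx -1.48 \cdot 10^{5}$)
$\frac{M + 190679}{D + x{\left(700,162 \right)}} = \frac{- \frac{4004320859}{27056} + 190679}{-14478 - 1626} = \frac{1154690165}{27056 \left(-16104\right)} = \frac{1154690165}{27056} \left(- \frac{1}{16104}\right) = - \frac{1154690165}{435709824}$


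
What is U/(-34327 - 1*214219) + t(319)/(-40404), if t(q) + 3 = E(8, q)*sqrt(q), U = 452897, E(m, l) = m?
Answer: -3049684125/1673708764 - 2*sqrt(319)/10101 ≈ -1.8256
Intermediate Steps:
t(q) = -3 + 8*sqrt(q)
U/(-34327 - 1*214219) + t(319)/(-40404) = 452897/(-34327 - 1*214219) + (-3 + 8*sqrt(319))/(-40404) = 452897/(-34327 - 214219) + (-3 + 8*sqrt(319))*(-1/40404) = 452897/(-248546) + (1/13468 - 2*sqrt(319)/10101) = 452897*(-1/248546) + (1/13468 - 2*sqrt(319)/10101) = -452897/248546 + (1/13468 - 2*sqrt(319)/10101) = -3049684125/1673708764 - 2*sqrt(319)/10101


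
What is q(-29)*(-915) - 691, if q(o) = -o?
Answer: -27226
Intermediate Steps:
q(-29)*(-915) - 691 = -1*(-29)*(-915) - 691 = 29*(-915) - 691 = -26535 - 691 = -27226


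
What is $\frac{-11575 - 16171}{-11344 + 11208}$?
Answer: $\frac{13873}{68} \approx 204.01$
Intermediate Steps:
$\frac{-11575 - 16171}{-11344 + 11208} = - \frac{27746}{-136} = \left(-27746\right) \left(- \frac{1}{136}\right) = \frac{13873}{68}$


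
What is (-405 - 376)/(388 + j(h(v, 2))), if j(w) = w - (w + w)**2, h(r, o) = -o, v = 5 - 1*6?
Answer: -781/370 ≈ -2.1108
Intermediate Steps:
v = -1 (v = 5 - 6 = -1)
j(w) = w - 4*w**2 (j(w) = w - (2*w)**2 = w - 4*w**2)
(-405 - 376)/(388 + j(h(v, 2))) = (-405 - 376)/(388 + (-1*2)*(1 - (-4)*2)) = -781/(388 - 2*(1 - 4*(-2))) = -781/(388 - 2*(1 + 8)) = -781/(388 - 2*9) = -781/(388 - 18) = -781/370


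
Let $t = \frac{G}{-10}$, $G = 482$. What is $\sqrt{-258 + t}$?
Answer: $\frac{i \sqrt{7655}}{5} \approx 17.499 i$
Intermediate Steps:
$t = - \frac{241}{5}$ ($t = \frac{482}{-10} = 482 \left(- \frac{1}{10}\right) = - \frac{241}{5} \approx -48.2$)
$\sqrt{-258 + t} = \sqrt{-258 - \frac{241}{5}} = \sqrt{- \frac{1531}{5}} = \frac{i \sqrt{7655}}{5}$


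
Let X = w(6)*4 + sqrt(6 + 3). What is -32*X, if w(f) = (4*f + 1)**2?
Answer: -80096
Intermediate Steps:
w(f) = (1 + 4*f)**2
X = 2503 (X = (1 + 4*6)**2*4 + sqrt(6 + 3) = (1 + 24)**2*4 + sqrt(9) = 25**2*4 + 3 = 625*4 + 3 = 2500 + 3 = 2503)
-32*X = -32*2503 = -80096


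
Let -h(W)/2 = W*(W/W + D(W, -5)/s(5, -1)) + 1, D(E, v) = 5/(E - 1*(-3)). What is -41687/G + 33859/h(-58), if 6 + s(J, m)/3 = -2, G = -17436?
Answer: 5611283785/18813444 ≈ 298.26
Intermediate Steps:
s(J, m) = -24 (s(J, m) = -18 + 3*(-2) = -18 - 6 = -24)
D(E, v) = 5/(3 + E) (D(E, v) = 5/(E + 3) = 5/(3 + E))
h(W) = -2 - 2*W*(1 - 5/(24*(3 + W))) (h(W) = -2*(W*(W/W + (5/(3 + W))/(-24)) + 1) = -2*(W*(1 + (5/(3 + W))*(-1/24)) + 1) = -2*(W*(1 - 5/(24*(3 + W))) + 1) = -2*(1 + W*(1 - 5/(24*(3 + W)))) = -2 - 2*W*(1 - 5/(24*(3 + W))))
-41687/G + 33859/h(-58) = -41687/(-17436) + 33859/(((-72 - 91*(-58) - 24*(-58)²)/(12*(3 - 58)))) = -41687*(-1/17436) + 33859/(((1/12)*(-72 + 5278 - 24*3364)/(-55))) = 41687/17436 + 33859/(((1/12)*(-1/55)*(-72 + 5278 - 80736))) = 41687/17436 + 33859/(((1/12)*(-1/55)*(-75530))) = 41687/17436 + 33859/(7553/66) = 41687/17436 + 33859*(66/7553) = 41687/17436 + 319242/1079 = 5611283785/18813444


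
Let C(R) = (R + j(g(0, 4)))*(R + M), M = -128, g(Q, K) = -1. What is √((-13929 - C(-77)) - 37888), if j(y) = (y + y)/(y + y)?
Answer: 11*I*√557 ≈ 259.61*I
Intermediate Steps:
j(y) = 1 (j(y) = (2*y)/((2*y)) = (2*y)*(1/(2*y)) = 1)
C(R) = (1 + R)*(-128 + R) (C(R) = (R + 1)*(R - 128) = (1 + R)*(-128 + R))
√((-13929 - C(-77)) - 37888) = √((-13929 - (-128 + (-77)² - 127*(-77))) - 37888) = √((-13929 - (-128 + 5929 + 9779)) - 37888) = √((-13929 - 1*15580) - 37888) = √((-13929 - 15580) - 37888) = √(-29509 - 37888) = √(-67397) = 11*I*√557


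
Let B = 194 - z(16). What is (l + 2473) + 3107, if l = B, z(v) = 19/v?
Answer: 92365/16 ≈ 5772.8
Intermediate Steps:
B = 3085/16 (B = 194 - 19/16 = 3085/16 ≈ 192.81)
l = 3085/16 ≈ 192.81
(l + 2473) + 3107 = (3085/16 + 2473) + 3107 = 42653/16 + 3107 = 92365/16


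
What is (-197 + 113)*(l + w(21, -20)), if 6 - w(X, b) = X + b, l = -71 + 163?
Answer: -8148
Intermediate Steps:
l = 92
w(X, b) = 6 - X - b (w(X, b) = 6 - (X + b) = 6 + (-X - b) = 6 - X - b)
(-197 + 113)*(l + w(21, -20)) = (-197 + 113)*(92 + (6 - 1*21 - 1*(-20))) = -84*(92 + (6 - 21 + 20)) = -84*(92 + 5) = -84*97 = -8148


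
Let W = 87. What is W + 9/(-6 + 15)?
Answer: 88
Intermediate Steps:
W + 9/(-6 + 15) = 87 + 9/(-6 + 15) = 87 + 9/9 = 87 + (⅑)*9 = 87 + 1 = 88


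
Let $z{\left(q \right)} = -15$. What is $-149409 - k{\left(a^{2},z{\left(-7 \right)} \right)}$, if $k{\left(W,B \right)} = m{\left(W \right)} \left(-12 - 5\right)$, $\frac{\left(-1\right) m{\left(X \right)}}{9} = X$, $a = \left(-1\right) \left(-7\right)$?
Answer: $-156906$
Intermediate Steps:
$a = 7$
$m{\left(X \right)} = - 9 X$
$k{\left(W,B \right)} = 153 W$ ($k{\left(W,B \right)} = - 9 W \left(-12 - 5\right) = - 9 W \left(-17\right) = 153 W$)
$-149409 - k{\left(a^{2},z{\left(-7 \right)} \right)} = -149409 - 153 \cdot 7^{2} = -149409 - 153 \cdot 49 = -149409 - 7497 = -156906$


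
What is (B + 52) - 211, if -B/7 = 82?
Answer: -733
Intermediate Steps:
B = -574 (B = -7*82 = -574)
(B + 52) - 211 = (-574 + 52) - 211 = -522 - 211 = -733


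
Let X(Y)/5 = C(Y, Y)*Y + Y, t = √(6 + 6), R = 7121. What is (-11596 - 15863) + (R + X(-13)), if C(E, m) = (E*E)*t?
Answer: -20403 - 21970*√3 ≈ -58456.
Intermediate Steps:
t = 2*√3 (t = √12 = 2*√3 ≈ 3.4641)
C(E, m) = 2*√3*E² (C(E, m) = (E*E)*(2*√3) = E²*(2*√3) = 2*√3*E²)
X(Y) = 5*Y + 10*√3*Y³ (X(Y) = 5*((2*√3*Y²)*Y + Y) = 5*(2*√3*Y³ + Y) = 5*(Y + 2*√3*Y³) = 5*Y + 10*√3*Y³)
(-11596 - 15863) + (R + X(-13)) = (-11596 - 15863) + (7121 + (5*(-13) + 10*√3*(-13)³)) = -27459 + (7121 + (-65 + 10*√3*(-2197))) = -27459 + (7121 + (-65 - 21970*√3)) = -27459 + (7056 - 21970*√3) = -20403 - 21970*√3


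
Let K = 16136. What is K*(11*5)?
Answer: 887480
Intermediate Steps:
K*(11*5) = 16136*(11*5) = 16136*55 = 887480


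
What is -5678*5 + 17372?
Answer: -11018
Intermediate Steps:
-5678*5 + 17372 = -28390 + 17372 = -11018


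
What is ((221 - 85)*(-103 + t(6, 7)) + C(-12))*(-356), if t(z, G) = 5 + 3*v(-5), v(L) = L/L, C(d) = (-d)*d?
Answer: 4650784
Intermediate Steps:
C(d) = -d²
v(L) = 1
t(z, G) = 8 (t(z, G) = 5 + 3*1 = 5 + 3 = 8)
((221 - 85)*(-103 + t(6, 7)) + C(-12))*(-356) = ((221 - 85)*(-103 + 8) - 1*(-12)²)*(-356) = (136*(-95) - 1*144)*(-356) = (-12920 - 144)*(-356) = -13064*(-356) = 4650784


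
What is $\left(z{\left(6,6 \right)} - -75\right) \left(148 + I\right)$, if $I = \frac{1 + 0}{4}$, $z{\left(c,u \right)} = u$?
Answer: $\frac{48033}{4} \approx 12008.0$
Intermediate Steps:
$I = \frac{1}{4}$ ($I = 1 \cdot \frac{1}{4} = \frac{1}{4} \approx 0.25$)
$\left(z{\left(6,6 \right)} - -75\right) \left(148 + I\right) = \left(6 - -75\right) \left(148 + \frac{1}{4}\right) = \left(6 + 75\right) \frac{593}{4} = 81 \cdot \frac{593}{4} = \frac{48033}{4}$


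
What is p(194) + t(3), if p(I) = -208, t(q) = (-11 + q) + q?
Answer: -213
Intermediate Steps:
t(q) = -11 + 2*q
p(194) + t(3) = -208 + (-11 + 2*3) = -208 + (-11 + 6) = -208 - 5 = -213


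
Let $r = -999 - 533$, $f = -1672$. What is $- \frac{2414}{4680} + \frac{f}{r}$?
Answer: $\frac{515839}{896220} \approx 0.57557$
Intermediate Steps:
$r = -1532$ ($r = -999 - 533 = -1532$)
$- \frac{2414}{4680} + \frac{f}{r} = - \frac{2414}{4680} - \frac{1672}{-1532} = \left(-2414\right) \frac{1}{4680} - - \frac{418}{383} = - \frac{1207}{2340} + \frac{418}{383} = \frac{515839}{896220}$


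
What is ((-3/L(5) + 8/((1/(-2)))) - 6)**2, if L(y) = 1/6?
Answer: 1600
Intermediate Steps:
L(y) = 1/6
((-3/L(5) + 8/((1/(-2)))) - 6)**2 = ((-3/1/6 + 8/((1/(-2)))) - 6)**2 = ((-3*6 + 8/((1*(-1/2)))) - 6)**2 = ((-18 + 8/(-1/2)) - 6)**2 = ((-18 + 8*(-2)) - 6)**2 = ((-18 - 16) - 6)**2 = (-34 - 6)**2 = (-40)**2 = 1600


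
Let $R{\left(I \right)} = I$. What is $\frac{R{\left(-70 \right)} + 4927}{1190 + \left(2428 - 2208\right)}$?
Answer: $\frac{1619}{470} \approx 3.4447$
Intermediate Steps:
$\frac{R{\left(-70 \right)} + 4927}{1190 + \left(2428 - 2208\right)} = \frac{-70 + 4927}{1190 + \left(2428 - 2208\right)} = \frac{4857}{1190 + \left(2428 - 2208\right)} = \frac{4857}{1190 + 220} = \frac{4857}{1410} = 4857 \cdot \frac{1}{1410} = \frac{1619}{470}$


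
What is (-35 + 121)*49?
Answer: 4214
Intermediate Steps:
(-35 + 121)*49 = 86*49 = 4214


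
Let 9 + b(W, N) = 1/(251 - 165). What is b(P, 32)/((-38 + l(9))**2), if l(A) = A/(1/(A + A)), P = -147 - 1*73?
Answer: -773/1322336 ≈ -0.00058457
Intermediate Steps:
P = -220 (P = -147 - 73 = -220)
b(W, N) = -773/86 (b(W, N) = -9 + 1/(251 - 165) = -9 + 1/86 = -773/86)
l(A) = 2*A**2 (l(A) = A/(1/(2*A)) = A/((1/(2*A))) = A*(2*A) = 2*A**2)
b(P, 32)/((-38 + l(9))**2) = -773/(86*(-38 + 2*9**2)**2) = -773/(86*(-38 + 2*81)**2) = -773/(86*(-38 + 162)**2) = -773/(86*(124**2)) = -773/86/15376 = -773/86*1/15376 = -773/1322336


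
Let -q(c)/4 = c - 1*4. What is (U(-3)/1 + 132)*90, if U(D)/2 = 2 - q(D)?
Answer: 7200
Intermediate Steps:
q(c) = 16 - 4*c (q(c) = -4*(c - 1*4) = -4*(c - 4) = -4*(-4 + c) = 16 - 4*c)
U(D) = -28 + 8*D (U(D) = 2*(2 - (16 - 4*D)) = 2*(2 + (-16 + 4*D)) = 2*(-14 + 4*D) = -28 + 8*D)
(U(-3)/1 + 132)*90 = ((-28 + 8*(-3))/1 + 132)*90 = ((-28 - 24)*1 + 132)*90 = (-52*1 + 132)*90 = (-52 + 132)*90 = 80*90 = 7200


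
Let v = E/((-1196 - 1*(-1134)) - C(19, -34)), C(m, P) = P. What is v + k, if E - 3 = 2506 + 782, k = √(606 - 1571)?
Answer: -3291/28 + I*√965 ≈ -117.54 + 31.064*I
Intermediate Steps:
k = I*√965 (k = √(-965) = I*√965 ≈ 31.064*I)
E = 3291 (E = 3 + (2506 + 782) = 3 + 3288 = 3291)
v = -3291/28 (v = 3291/((-1196 - 1*(-1134)) - 1*(-34)) = 3291/((-1196 + 1134) + 34) = 3291/(-62 + 34) = 3291/(-28) = 3291*(-1/28) = -3291/28 ≈ -117.54)
v + k = -3291/28 + I*√965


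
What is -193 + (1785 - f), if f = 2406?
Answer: -814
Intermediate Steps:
-193 + (1785 - f) = -193 + (1785 - 1*2406) = -193 + (1785 - 2406) = -193 - 621 = -814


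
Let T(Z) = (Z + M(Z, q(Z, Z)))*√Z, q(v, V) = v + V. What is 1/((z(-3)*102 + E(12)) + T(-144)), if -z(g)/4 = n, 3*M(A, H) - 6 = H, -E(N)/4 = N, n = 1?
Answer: -19/348528 + 119*I/348528 ≈ -5.4515e-5 + 0.00034144*I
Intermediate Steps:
E(N) = -4*N
q(v, V) = V + v
M(A, H) = 2 + H/3
z(g) = -4 (z(g) = -4*1 = -4)
T(Z) = √Z*(2 + 5*Z/3) (T(Z) = (Z + (2 + (Z + Z)/3))*√Z = (Z + (2 + (2*Z)/3))*√Z = (Z + (2 + 2*Z/3))*√Z = (2 + 5*Z/3)*√Z = √Z*(2 + 5*Z/3))
1/((z(-3)*102 + E(12)) + T(-144)) = 1/((-4*102 - 4*12) + √(-144)*(6 + 5*(-144))/3) = 1/((-408 - 48) + (12*I)*(6 - 720)/3) = 1/(-456 + (⅓)*(12*I)*(-714)) = 1/(-456 - 2856*I) = (-456 + 2856*I)/8364672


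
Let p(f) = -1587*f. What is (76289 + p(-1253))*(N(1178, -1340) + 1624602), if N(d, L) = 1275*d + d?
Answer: 6458136904000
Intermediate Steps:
N(d, L) = 1276*d
(76289 + p(-1253))*(N(1178, -1340) + 1624602) = (76289 - 1587*(-1253))*(1276*1178 + 1624602) = (76289 + 1988511)*(1503128 + 1624602) = 2064800*3127730 = 6458136904000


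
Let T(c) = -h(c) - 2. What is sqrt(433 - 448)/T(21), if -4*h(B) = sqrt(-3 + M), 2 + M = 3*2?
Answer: -4*I*sqrt(15)/7 ≈ -2.2131*I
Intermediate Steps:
M = 4 (M = -2 + 3*2 = -2 + 6 = 4)
h(B) = -1/4 (h(B) = -sqrt(-3 + 4)/4 = -sqrt(1)/4 = -1/4*1 = -1/4)
T(c) = -7/4 (T(c) = -1*(-1/4) - 2 = 1/4 - 2 = -7/4)
sqrt(433 - 448)/T(21) = sqrt(433 - 448)/(-7/4) = sqrt(-15)*(-4/7) = (I*sqrt(15))*(-4/7) = -4*I*sqrt(15)/7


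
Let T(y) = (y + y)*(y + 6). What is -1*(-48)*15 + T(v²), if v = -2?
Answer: 800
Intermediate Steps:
T(y) = 2*y*(6 + y) (T(y) = (2*y)*(6 + y) = 2*y*(6 + y))
-1*(-48)*15 + T(v²) = -1*(-48)*15 + 2*(-2)²*(6 + (-2)²) = 48*15 + 2*4*(6 + 4) = 720 + 2*4*10 = 720 + 80 = 800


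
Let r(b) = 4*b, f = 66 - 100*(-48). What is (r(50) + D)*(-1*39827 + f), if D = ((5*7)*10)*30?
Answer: -374082700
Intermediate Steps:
f = 4866 (f = 66 + 4800 = 4866)
D = 10500 (D = (35*10)*30 = 350*30 = 10500)
(r(50) + D)*(-1*39827 + f) = (4*50 + 10500)*(-1*39827 + 4866) = (200 + 10500)*(-39827 + 4866) = 10700*(-34961) = -374082700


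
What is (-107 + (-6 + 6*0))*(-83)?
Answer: 9379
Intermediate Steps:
(-107 + (-6 + 6*0))*(-83) = (-107 + (-6 + 0))*(-83) = (-107 - 6)*(-83) = -113*(-83) = 9379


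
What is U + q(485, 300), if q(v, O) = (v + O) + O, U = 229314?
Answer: 230399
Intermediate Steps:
q(v, O) = v + 2*O (q(v, O) = (O + v) + O = v + 2*O)
U + q(485, 300) = 229314 + (485 + 2*300) = 229314 + (485 + 600) = 229314 + 1085 = 230399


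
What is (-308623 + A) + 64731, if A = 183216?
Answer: -60676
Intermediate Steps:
(-308623 + A) + 64731 = (-308623 + 183216) + 64731 = -125407 + 64731 = -60676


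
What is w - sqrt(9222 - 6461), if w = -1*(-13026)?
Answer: 13026 - sqrt(2761) ≈ 12973.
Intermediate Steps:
w = 13026
w - sqrt(9222 - 6461) = 13026 - sqrt(9222 - 6461) = 13026 - sqrt(2761)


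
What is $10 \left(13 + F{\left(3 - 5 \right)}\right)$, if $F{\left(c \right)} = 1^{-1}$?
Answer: $140$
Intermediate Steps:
$F{\left(c \right)} = 1$
$10 \left(13 + F{\left(3 - 5 \right)}\right) = 10 \left(13 + 1\right) = 10 \cdot 14 = 140$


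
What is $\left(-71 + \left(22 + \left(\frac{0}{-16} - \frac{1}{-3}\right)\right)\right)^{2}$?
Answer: $\frac{21316}{9} \approx 2368.4$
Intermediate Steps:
$\left(-71 + \left(22 + \left(\frac{0}{-16} - \frac{1}{-3}\right)\right)\right)^{2} = \left(-71 + \left(22 + \left(0 \left(- \frac{1}{16}\right) - - \frac{1}{3}\right)\right)\right)^{2} = \left(-71 + \left(22 + \left(0 + \frac{1}{3}\right)\right)\right)^{2} = \left(-71 + \left(22 + \frac{1}{3}\right)\right)^{2} = \left(-71 + \frac{67}{3}\right)^{2} = \left(- \frac{146}{3}\right)^{2} = \frac{21316}{9}$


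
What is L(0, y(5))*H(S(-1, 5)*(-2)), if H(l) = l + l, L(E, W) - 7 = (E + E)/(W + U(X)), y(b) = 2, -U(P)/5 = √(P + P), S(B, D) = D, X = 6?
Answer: -140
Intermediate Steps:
U(P) = -5*√2*√P (U(P) = -5*√(P + P) = -5*√2*√P)
L(E, W) = 7 + 2*E/(W - 10*√3) (L(E, W) = 7 + (E + E)/(W - 5*√2*√6) = 7 + (2*E)/(W - 10*√3) = 7 + 2*E/(W - 10*√3))
H(l) = 2*l
L(0, y(5))*H(S(-1, 5)*(-2)) = ((-70*√3 + 2*0 + 7*2)/(2 - 10*√3))*(2*(5*(-2))) = ((-70*√3 + 0 + 14)/(2 - 10*√3))*(2*(-10)) = ((14 - 70*√3)/(2 - 10*√3))*(-20) = -20*(14 - 70*√3)/(2 - 10*√3)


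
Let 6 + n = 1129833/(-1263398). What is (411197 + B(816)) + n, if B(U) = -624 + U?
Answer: 519739329601/1263398 ≈ 4.1138e+5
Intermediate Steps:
n = -8710221/1263398 (n = -6 + 1129833/(-1263398) = -6 + 1129833*(-1/1263398) = -6 - 1129833/1263398 = -8710221/1263398 ≈ -6.8943)
(411197 + B(816)) + n = (411197 + (-624 + 816)) - 8710221/1263398 = (411197 + 192) - 8710221/1263398 = 411389 - 8710221/1263398 = 519739329601/1263398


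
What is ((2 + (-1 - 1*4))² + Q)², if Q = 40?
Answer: 2401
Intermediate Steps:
((2 + (-1 - 1*4))² + Q)² = ((2 + (-1 - 1*4))² + 40)² = ((2 + (-1 - 4))² + 40)² = ((2 - 5)² + 40)² = ((-3)² + 40)² = (9 + 40)² = 49² = 2401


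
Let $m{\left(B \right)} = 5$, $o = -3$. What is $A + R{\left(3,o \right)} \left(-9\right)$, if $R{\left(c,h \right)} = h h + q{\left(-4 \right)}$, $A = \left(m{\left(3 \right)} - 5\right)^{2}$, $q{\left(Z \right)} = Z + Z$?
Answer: $-9$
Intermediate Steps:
$q{\left(Z \right)} = 2 Z$
$A = 0$ ($A = \left(5 - 5\right)^{2} = 0^{2} = 0$)
$R{\left(c,h \right)} = -8 + h^{2}$ ($R{\left(c,h \right)} = h h + 2 \left(-4\right) = h^{2} - 8 = -8 + h^{2}$)
$A + R{\left(3,o \right)} \left(-9\right) = 0 + \left(-8 + \left(-3\right)^{2}\right) \left(-9\right) = 0 + \left(-8 + 9\right) \left(-9\right) = 0 + 1 \left(-9\right) = 0 - 9 = -9$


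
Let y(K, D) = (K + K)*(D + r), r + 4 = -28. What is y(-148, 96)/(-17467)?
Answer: 18944/17467 ≈ 1.0846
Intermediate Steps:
r = -32 (r = -4 - 28 = -32)
y(K, D) = 2*K*(-32 + D) (y(K, D) = (K + K)*(D - 32) = (2*K)*(-32 + D) = 2*K*(-32 + D))
y(-148, 96)/(-17467) = (2*(-148)*(-32 + 96))/(-17467) = (2*(-148)*64)*(-1/17467) = -18944*(-1/17467) = 18944/17467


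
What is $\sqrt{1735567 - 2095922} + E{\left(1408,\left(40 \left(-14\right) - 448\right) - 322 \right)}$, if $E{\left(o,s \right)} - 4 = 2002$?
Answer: $2006 + i \sqrt{360355} \approx 2006.0 + 600.3 i$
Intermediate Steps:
$E{\left(o,s \right)} = 2006$ ($E{\left(o,s \right)} = 4 + 2002 = 2006$)
$\sqrt{1735567 - 2095922} + E{\left(1408,\left(40 \left(-14\right) - 448\right) - 322 \right)} = \sqrt{1735567 - 2095922} + 2006 = \sqrt{-360355} + 2006 = i \sqrt{360355} + 2006 = 2006 + i \sqrt{360355}$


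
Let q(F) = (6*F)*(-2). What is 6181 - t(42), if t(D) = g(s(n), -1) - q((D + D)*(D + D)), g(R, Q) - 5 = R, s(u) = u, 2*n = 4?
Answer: -78498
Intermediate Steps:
n = 2 (n = (½)*4 = 2)
g(R, Q) = 5 + R
q(F) = -12*F
t(D) = 7 + 48*D² (t(D) = (5 + 2) - (-12)*(D + D)*(D + D) = 7 - (-12)*(2*D)*(2*D) = 7 - (-12)*4*D² = 7 - (-48)*D² = 7 + 48*D²)
6181 - t(42) = 6181 - (7 + 48*42²) = 6181 - (7 + 48*1764) = 6181 - (7 + 84672) = 6181 - 1*84679 = 6181 - 84679 = -78498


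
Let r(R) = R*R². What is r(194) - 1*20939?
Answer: 7280445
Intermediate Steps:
r(R) = R³
r(194) - 1*20939 = 194³ - 1*20939 = 7301384 - 20939 = 7280445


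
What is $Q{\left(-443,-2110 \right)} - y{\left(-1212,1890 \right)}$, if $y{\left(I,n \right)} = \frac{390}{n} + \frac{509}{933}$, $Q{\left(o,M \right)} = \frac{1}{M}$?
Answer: $- \frac{31104113}{41341230} \approx -0.75237$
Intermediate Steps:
$y{\left(I,n \right)} = \frac{509}{933} + \frac{390}{n}$ ($y{\left(I,n \right)} = \frac{390}{n} + 509 \cdot \frac{1}{933} = \frac{390}{n} + \frac{509}{933} = \frac{509}{933} + \frac{390}{n}$)
$Q{\left(-443,-2110 \right)} - y{\left(-1212,1890 \right)} = \frac{1}{-2110} - \left(\frac{509}{933} + \frac{390}{1890}\right) = - \frac{1}{2110} - \left(\frac{509}{933} + 390 \cdot \frac{1}{1890}\right) = - \frac{1}{2110} - \left(\frac{509}{933} + \frac{13}{63}\right) = - \frac{1}{2110} - \frac{14732}{19593} = - \frac{31104113}{41341230}$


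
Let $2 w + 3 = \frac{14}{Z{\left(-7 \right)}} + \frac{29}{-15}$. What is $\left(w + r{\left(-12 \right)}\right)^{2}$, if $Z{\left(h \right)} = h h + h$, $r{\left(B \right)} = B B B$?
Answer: $\frac{299393809}{100} \approx 2.9939 \cdot 10^{6}$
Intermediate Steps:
$r{\left(B \right)} = B^{3}$ ($r{\left(B \right)} = B^{2} B = B^{3}$)
$Z{\left(h \right)} = h + h^{2}$ ($Z{\left(h \right)} = h^{2} + h = h + h^{2}$)
$w = - \frac{23}{10}$ ($w = - \frac{3}{2} + \frac{\frac{14}{\left(-7\right) \left(1 - 7\right)} + \frac{29}{-15}}{2} = - \frac{3}{2} + \frac{\frac{14}{\left(-7\right) \left(-6\right)} + 29 \left(- \frac{1}{15}\right)}{2} = - \frac{3}{2} + \frac{\frac{14}{42} - \frac{29}{15}}{2} = - \frac{3}{2} + \frac{14 \cdot \frac{1}{42} - \frac{29}{15}}{2} = - \frac{3}{2} + \frac{\frac{1}{3} - \frac{29}{15}}{2} = - \frac{3}{2} + \frac{1}{2} \left(- \frac{8}{5}\right) = - \frac{3}{2} - \frac{4}{5} = - \frac{23}{10} \approx -2.3$)
$\left(w + r{\left(-12 \right)}\right)^{2} = \left(- \frac{23}{10} + \left(-12\right)^{3}\right)^{2} = \left(- \frac{23}{10} - 1728\right)^{2} = \left(- \frac{17303}{10}\right)^{2} = \frac{299393809}{100}$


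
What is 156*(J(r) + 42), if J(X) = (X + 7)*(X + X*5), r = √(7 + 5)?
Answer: 17784 + 13104*√3 ≈ 40481.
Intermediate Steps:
r = 2*√3 (r = √12 = 2*√3 ≈ 3.4641)
J(X) = 6*X*(7 + X) (J(X) = (7 + X)*(X + 5*X) = (7 + X)*(6*X) = 6*X*(7 + X))
156*(J(r) + 42) = 156*(6*(2*√3)*(7 + 2*√3) + 42) = 156*(12*√3*(7 + 2*√3) + 42) = 156*(42 + 12*√3*(7 + 2*√3)) = 6552 + 1872*√3*(7 + 2*√3)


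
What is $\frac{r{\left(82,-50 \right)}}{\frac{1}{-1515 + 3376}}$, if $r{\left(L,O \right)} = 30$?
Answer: $55830$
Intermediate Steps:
$\frac{r{\left(82,-50 \right)}}{\frac{1}{-1515 + 3376}} = \frac{30}{\frac{1}{-1515 + 3376}} = \frac{30}{\frac{1}{1861}} = 30 \frac{1}{\frac{1}{1861}} = 30 \cdot 1861 = 55830$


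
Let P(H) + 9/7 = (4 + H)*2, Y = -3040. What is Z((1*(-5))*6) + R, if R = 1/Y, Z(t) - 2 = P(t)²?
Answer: 423250031/148960 ≈ 2841.4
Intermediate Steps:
P(H) = 47/7 + 2*H (P(H) = -9/7 + (4 + H)*2 = -9/7 + (8 + 2*H) = 47/7 + 2*H)
Z(t) = 2 + (47/7 + 2*t)²
R = -1/3040 (R = 1/(-3040) = -1/3040 ≈ -0.00032895)
Z((1*(-5))*6) + R = (2 + (47 + 14*((1*(-5))*6))²/49) - 1/3040 = (2 + (47 + 14*(-5*6))²/49) - 1/3040 = (2 + (47 + 14*(-30))²/49) - 1/3040 = (2 + (47 - 420)²/49) - 1/3040 = (2 + (1/49)*(-373)²) - 1/3040 = (2 + (1/49)*139129) - 1/3040 = (2 + 139129/49) - 1/3040 = 139227/49 - 1/3040 = 423250031/148960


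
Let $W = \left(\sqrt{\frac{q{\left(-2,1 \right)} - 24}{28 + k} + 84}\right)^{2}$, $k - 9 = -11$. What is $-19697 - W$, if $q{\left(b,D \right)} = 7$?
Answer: $- \frac{514289}{26} \approx -19780.0$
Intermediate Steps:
$k = -2$ ($k = 9 - 11 = -2$)
$W = \frac{2167}{26}$ ($W = \left(\sqrt{\frac{7 - 24}{28 - 2} + 84}\right)^{2} = \left(\sqrt{- \frac{17}{26} + 84}\right)^{2} = \left(\sqrt{\frac{2167}{26}}\right)^{2} = \left(\frac{\sqrt{56342}}{26}\right)^{2} = \frac{2167}{26} \approx 83.346$)
$-19697 - W = -19697 - \frac{2167}{26} = - \frac{514289}{26}$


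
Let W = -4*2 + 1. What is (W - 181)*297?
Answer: -55836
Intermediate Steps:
W = -7 (W = -8 + 1 = -7)
(W - 181)*297 = (-7 - 181)*297 = -188*297 = -55836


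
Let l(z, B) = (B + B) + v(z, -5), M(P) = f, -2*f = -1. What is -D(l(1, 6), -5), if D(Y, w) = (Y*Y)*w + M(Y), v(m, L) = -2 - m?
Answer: 809/2 ≈ 404.50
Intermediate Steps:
f = ½ (f = -½*(-1) = ½ ≈ 0.50000)
M(P) = ½
l(z, B) = -2 - z + 2*B (l(z, B) = (B + B) + (-2 - z) = 2*B + (-2 - z) = -2 - z + 2*B)
D(Y, w) = ½ + w*Y² (D(Y, w) = (Y*Y)*w + ½ = Y²*w + ½ = w*Y² + ½ = ½ + w*Y²)
-D(l(1, 6), -5) = -(½ - 5*(-2 - 1*1 + 2*6)²) = -(½ - 5*(-2 - 1 + 12)²) = -(½ - 5*9²) = -(½ - 5*81) = -(½ - 405) = -1*(-809/2) = 809/2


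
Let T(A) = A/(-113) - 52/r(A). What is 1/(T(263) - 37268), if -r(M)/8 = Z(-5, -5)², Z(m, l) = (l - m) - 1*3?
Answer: -2034/75806377 ≈ -2.6832e-5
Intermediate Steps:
Z(m, l) = -3 + l - m (Z(m, l) = (l - m) - 3 = -3 + l - m)
r(M) = -72 (r(M) = -8*(-3 - 5 - 1*(-5))² = -8*(-3 - 5 + 5)² = -8*(-3)² = -8*9 = -72)
T(A) = 13/18 - A/113 (T(A) = A/(-113) - 52/(-72) = A*(-1/113) - 52*(-1/72) = -A/113 + 13/18 = 13/18 - A/113)
1/(T(263) - 37268) = 1/((13/18 - 1/113*263) - 37268) = 1/((13/18 - 263/113) - 37268) = 1/(-3265/2034 - 37268) = 1/(-75806377/2034) = -2034/75806377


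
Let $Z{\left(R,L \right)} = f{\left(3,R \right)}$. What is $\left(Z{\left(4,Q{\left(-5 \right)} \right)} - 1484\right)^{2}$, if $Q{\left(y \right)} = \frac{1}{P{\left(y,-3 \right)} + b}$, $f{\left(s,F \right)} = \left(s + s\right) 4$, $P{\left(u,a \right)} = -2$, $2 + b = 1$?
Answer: $2131600$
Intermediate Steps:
$b = -1$ ($b = -2 + 1 = -1$)
$f{\left(s,F \right)} = 8 s$ ($f{\left(s,F \right)} = 2 s 4 = 8 s$)
$Q{\left(y \right)} = - \frac{1}{3}$ ($Q{\left(y \right)} = \frac{1}{-2 - 1} = \frac{1}{-3} = - \frac{1}{3}$)
$Z{\left(R,L \right)} = 24$ ($Z{\left(R,L \right)} = 8 \cdot 3 = 24$)
$\left(Z{\left(4,Q{\left(-5 \right)} \right)} - 1484\right)^{2} = \left(24 - 1484\right)^{2} = \left(-1460\right)^{2} = 2131600$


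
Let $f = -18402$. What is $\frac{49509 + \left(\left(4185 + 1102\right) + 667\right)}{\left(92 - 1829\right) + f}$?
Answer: $- \frac{55463}{20139} \approx -2.754$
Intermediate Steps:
$\frac{49509 + \left(\left(4185 + 1102\right) + 667\right)}{\left(92 - 1829\right) + f} = \frac{49509 + \left(\left(4185 + 1102\right) + 667\right)}{\left(92 - 1829\right) - 18402} = \frac{49509 + \left(5287 + 667\right)}{-1737 - 18402} = \frac{49509 + 5954}{-20139} = 55463 \left(- \frac{1}{20139}\right) = - \frac{55463}{20139}$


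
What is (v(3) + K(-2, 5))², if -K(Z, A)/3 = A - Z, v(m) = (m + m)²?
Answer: 225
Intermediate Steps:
v(m) = 4*m² (v(m) = (2*m)² = 4*m²)
K(Z, A) = -3*A + 3*Z (K(Z, A) = -3*(A - Z) = -3*A + 3*Z)
(v(3) + K(-2, 5))² = (4*3² + (-3*5 + 3*(-2)))² = (4*9 + (-15 - 6))² = (36 - 21)² = 15² = 225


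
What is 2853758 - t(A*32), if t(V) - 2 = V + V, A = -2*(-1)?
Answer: 2853628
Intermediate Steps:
A = 2
t(V) = 2 + 2*V (t(V) = 2 + (V + V) = 2 + 2*V)
2853758 - t(A*32) = 2853758 - (2 + 2*(2*32)) = 2853758 - (2 + 2*64) = 2853758 - (2 + 128) = 2853758 - 1*130 = 2853758 - 130 = 2853628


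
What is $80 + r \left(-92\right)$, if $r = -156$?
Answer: $14432$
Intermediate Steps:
$80 + r \left(-92\right) = 80 - -14352 = 80 + 14352 = 14432$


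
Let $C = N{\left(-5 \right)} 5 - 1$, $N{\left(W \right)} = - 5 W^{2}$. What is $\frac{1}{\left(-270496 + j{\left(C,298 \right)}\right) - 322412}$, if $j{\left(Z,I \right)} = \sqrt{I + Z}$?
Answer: $- \frac{148227}{87884974198} - \frac{i \sqrt{82}}{175769948396} \approx -1.6866 \cdot 10^{-6} - 5.1518 \cdot 10^{-11} i$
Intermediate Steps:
$C = -626$ ($C = - 5 \left(-5\right)^{2} \cdot 5 - 1 = \left(-5\right) 25 \cdot 5 - 1 = \left(-125\right) 5 - 1 = -625 - 1 = -626$)
$\frac{1}{\left(-270496 + j{\left(C,298 \right)}\right) - 322412} = \frac{1}{\left(-270496 + \sqrt{298 - 626}\right) - 322412} = \frac{1}{\left(-270496 + \sqrt{-328}\right) - 322412} = \frac{1}{\left(-270496 + 2 i \sqrt{82}\right) - 322412} = \frac{1}{-592908 + 2 i \sqrt{82}}$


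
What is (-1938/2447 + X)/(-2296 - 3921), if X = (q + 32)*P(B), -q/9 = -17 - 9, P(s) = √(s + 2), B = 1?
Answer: 1938/15212999 - 266*√3/6217 ≈ -0.073980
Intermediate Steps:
P(s) = √(2 + s)
q = 234 (q = -9*(-17 - 9) = -9*(-26) = 234)
X = 266*√3 (X = (234 + 32)*√(2 + 1) = 266*√3 ≈ 460.73)
(-1938/2447 + X)/(-2296 - 3921) = (-1938/2447 + 266*√3)/(-2296 - 3921) = (-1938*1/2447 + 266*√3)/(-6217) = (-1938/2447 + 266*√3)*(-1/6217) = 1938/15212999 - 266*√3/6217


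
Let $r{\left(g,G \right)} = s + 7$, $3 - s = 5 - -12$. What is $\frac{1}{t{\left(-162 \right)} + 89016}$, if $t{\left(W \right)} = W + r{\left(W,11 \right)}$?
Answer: $\frac{1}{88847} \approx 1.1255 \cdot 10^{-5}$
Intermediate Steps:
$s = -14$ ($s = 3 - \left(5 - -12\right) = 3 - \left(5 + 12\right) = 3 - 17 = -14$)
$r{\left(g,G \right)} = -7$ ($r{\left(g,G \right)} = -14 + 7 = -7$)
$t{\left(W \right)} = -7 + W$ ($t{\left(W \right)} = W - 7 = -7 + W$)
$\frac{1}{t{\left(-162 \right)} + 89016} = \frac{1}{\left(-7 - 162\right) + 89016} = \frac{1}{-169 + 89016} = \frac{1}{88847}$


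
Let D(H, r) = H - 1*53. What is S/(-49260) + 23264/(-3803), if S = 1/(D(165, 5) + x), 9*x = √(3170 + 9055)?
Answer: -31955114153716/5223748946095 + √489/1098869092 ≈ -6.1173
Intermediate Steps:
D(H, r) = -53 + H (D(H, r) = H - 53 = -53 + H)
x = 5*√489/9 (x = √(3170 + 9055)/9 = √12225/9 = (5*√489)/9 = 5*√489/9 ≈ 12.285)
S = 1/(112 + 5*√489/9) (S = 1/((-53 + 165) + 5*√489/9) = 1/(112 + 5*√489/9) ≈ 0.0080460)
S/(-49260) + 23264/(-3803) = (3024/334613 - 15*√489/334613)/(-49260) + 23264/(-3803) = (3024/334613 - 15*√489/334613)*(-1/49260) + 23264*(-1/3803) = (-252/1373586365 + √489/1098869092) - 23264/3803 = -31955114153716/5223748946095 + √489/1098869092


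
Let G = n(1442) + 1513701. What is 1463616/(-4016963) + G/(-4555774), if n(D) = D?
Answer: -12754177089493/18300375594362 ≈ -0.69694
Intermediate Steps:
G = 1515143 (G = 1442 + 1513701 = 1515143)
1463616/(-4016963) + G/(-4555774) = 1463616/(-4016963) + 1515143/(-4555774) = 1463616*(-1/4016963) + 1515143*(-1/4555774) = -1463616/4016963 - 1515143/4555774 = -12754177089493/18300375594362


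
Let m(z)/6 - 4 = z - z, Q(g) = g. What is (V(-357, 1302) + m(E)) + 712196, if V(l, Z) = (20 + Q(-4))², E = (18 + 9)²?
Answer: 712476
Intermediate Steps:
E = 729 (E = 27² = 729)
m(z) = 24 (m(z) = 24 + 6*(z - z) = 24 + 6*0 = 24 + 0 = 24)
V(l, Z) = 256 (V(l, Z) = (20 - 4)² = 16² = 256)
(V(-357, 1302) + m(E)) + 712196 = (256 + 24) + 712196 = 280 + 712196 = 712476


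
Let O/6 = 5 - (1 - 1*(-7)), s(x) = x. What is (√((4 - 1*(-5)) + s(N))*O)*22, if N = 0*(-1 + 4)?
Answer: -1188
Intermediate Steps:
N = 0 (N = 0*3 = 0)
O = -18 (O = 6*(5 - (1 - 1*(-7))) = 6*(5 - (1 + 7)) = 6*(5 - 1*8) = 6*(5 - 8) = 6*(-3) = -18)
(√((4 - 1*(-5)) + s(N))*O)*22 = (√((4 - 1*(-5)) + 0)*(-18))*22 = (√((4 + 5) + 0)*(-18))*22 = (√(9 + 0)*(-18))*22 = (√9*(-18))*22 = (3*(-18))*22 = -54*22 = -1188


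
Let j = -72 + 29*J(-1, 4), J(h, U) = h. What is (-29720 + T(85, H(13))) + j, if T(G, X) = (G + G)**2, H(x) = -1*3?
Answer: -921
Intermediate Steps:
H(x) = -3
T(G, X) = 4*G**2 (T(G, X) = (2*G)**2 = 4*G**2)
j = -101 (j = -72 + 29*(-1) = -72 - 29 = -101)
(-29720 + T(85, H(13))) + j = (-29720 + 4*85**2) - 101 = (-29720 + 4*7225) - 101 = (-29720 + 28900) - 101 = -820 - 101 = -921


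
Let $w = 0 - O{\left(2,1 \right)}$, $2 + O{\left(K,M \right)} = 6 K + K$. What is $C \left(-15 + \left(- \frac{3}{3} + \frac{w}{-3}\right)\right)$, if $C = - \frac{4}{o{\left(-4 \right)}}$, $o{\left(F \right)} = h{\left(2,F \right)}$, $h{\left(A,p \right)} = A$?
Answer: $24$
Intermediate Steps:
$O{\left(K,M \right)} = -2 + 7 K$ ($O{\left(K,M \right)} = -2 + \left(6 K + K\right) = -2 + 7 K$)
$o{\left(F \right)} = 2$
$w = -12$ ($w = 0 - \left(-2 + 7 \cdot 2\right) = 0 - \left(-2 + 14\right) = 0 - 12 = -12$)
$C = -2$ ($C = - \frac{4}{2} = \left(-4\right) \frac{1}{2} = -2$)
$C \left(-15 + \left(- \frac{3}{3} + \frac{w}{-3}\right)\right) = - 2 \left(-15 - \left(1 - 4\right)\right) = - 2 \left(-15 - -3\right) = - 2 \left(-15 + \left(-1 + 4\right)\right) = - 2 \left(-15 + 3\right) = \left(-2\right) \left(-12\right) = 24$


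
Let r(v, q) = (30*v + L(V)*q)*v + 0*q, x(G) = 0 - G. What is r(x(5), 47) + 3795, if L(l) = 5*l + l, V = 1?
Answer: 3135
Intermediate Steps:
L(l) = 6*l
x(G) = -G
r(v, q) = v*(6*q + 30*v) (r(v, q) = (30*v + (6*1)*q)*v + 0*q = (30*v + 6*q)*v + 0 = (6*q + 30*v)*v + 0 = v*(6*q + 30*v) + 0 = v*(6*q + 30*v))
r(x(5), 47) + 3795 = 6*(-1*5)*(47 + 5*(-1*5)) + 3795 = 6*(-5)*(47 + 5*(-5)) + 3795 = 6*(-5)*(47 - 25) + 3795 = 6*(-5)*22 + 3795 = -660 + 3795 = 3135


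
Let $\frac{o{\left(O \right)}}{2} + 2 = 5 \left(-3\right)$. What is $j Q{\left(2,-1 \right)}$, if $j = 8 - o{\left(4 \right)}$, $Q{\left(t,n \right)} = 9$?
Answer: $378$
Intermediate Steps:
$o{\left(O \right)} = -34$ ($o{\left(O \right)} = -4 + 2 \cdot 5 \left(-3\right) = -4 + 2 \left(-15\right) = -4 - 30 = -34$)
$j = 42$ ($j = 8 - -34 = 8 + 34 = 42$)
$j Q{\left(2,-1 \right)} = 42 \cdot 9 = 378$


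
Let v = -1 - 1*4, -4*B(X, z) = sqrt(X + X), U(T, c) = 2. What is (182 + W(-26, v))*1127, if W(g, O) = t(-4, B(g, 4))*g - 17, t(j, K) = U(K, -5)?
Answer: 127351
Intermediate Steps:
B(X, z) = -sqrt(2)*sqrt(X)/4 (B(X, z) = -sqrt(X + X)/4 = -sqrt(2)*sqrt(X)/4)
t(j, K) = 2
v = -5 (v = -1 - 4 = -5)
W(g, O) = -17 + 2*g (W(g, O) = 2*g - 17 = -17 + 2*g)
(182 + W(-26, v))*1127 = (182 + (-17 + 2*(-26)))*1127 = (182 + (-17 - 52))*1127 = (182 - 69)*1127 = 113*1127 = 127351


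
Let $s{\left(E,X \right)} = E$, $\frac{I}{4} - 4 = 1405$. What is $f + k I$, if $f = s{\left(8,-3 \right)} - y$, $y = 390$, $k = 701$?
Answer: $3950454$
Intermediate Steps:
$I = 5636$ ($I = 16 + 4 \cdot 1405 = 16 + 5620 = 5636$)
$f = -382$ ($f = 8 - 390 = -382$)
$f + k I = -382 + 701 \cdot 5636 = -382 + 3950836 = 3950454$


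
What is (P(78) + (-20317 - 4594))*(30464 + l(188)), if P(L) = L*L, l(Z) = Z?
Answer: -577085204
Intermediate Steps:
P(L) = L²
(P(78) + (-20317 - 4594))*(30464 + l(188)) = (78² + (-20317 - 4594))*(30464 + 188) = (6084 - 24911)*30652 = -18827*30652 = -577085204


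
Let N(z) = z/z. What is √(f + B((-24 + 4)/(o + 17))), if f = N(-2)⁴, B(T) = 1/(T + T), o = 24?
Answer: I*√10/20 ≈ 0.15811*I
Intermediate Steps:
N(z) = 1
B(T) = 1/(2*T)
f = 1 (f = 1⁴ = 1)
√(f + B((-24 + 4)/(o + 17))) = √(1 + 1/(2*(((-24 + 4)/(24 + 17))))) = √(1 + 1/(2*((-20/41)))) = √(1 + 1/(2*((-20*1/41)))) = √(1 + 1/(2*(-20/41))) = √(1 + (½)*(-41/20)) = √(1 - 41/40) = √(-1/40) = I*√10/20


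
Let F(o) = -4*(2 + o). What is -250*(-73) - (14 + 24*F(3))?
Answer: 18716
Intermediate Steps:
F(o) = -8 - 4*o
-250*(-73) - (14 + 24*F(3)) = -250*(-73) - (14 + 24*(-8 - 4*3)) = 18250 - (14 + 24*(-8 - 12)) = 18250 - (14 + 24*(-20)) = 18250 - (14 - 480) = 18250 - 1*(-466) = 18250 + 466 = 18716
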